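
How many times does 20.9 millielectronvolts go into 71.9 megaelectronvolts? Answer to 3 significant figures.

3440000000

(71.9 × 10⁶) / (20.9 × 10⁻³) = 3.44 × 10⁹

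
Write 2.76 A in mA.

(no prefix) = 1e0, milli = 1e-3; factor is 1e3.
2.76 × 1e3 = 2760

2760 mA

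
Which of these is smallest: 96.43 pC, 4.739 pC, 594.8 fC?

96.43 pC = 0.00000000009643 C
4.739 pC = 0.000000000004739 C
594.8 fC = 0.0000000000005948 C

594.8 fC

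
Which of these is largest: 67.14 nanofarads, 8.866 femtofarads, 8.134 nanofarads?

67.14 nanofarads = 0.00000006714 farads
8.866 femtofarads = 0.000000000000008866 farads
8.134 nanofarads = 0.000000008134 farads

67.14 nanofarads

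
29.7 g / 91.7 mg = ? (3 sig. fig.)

324

(29.7) / (91.7e-3) = 0.3239e3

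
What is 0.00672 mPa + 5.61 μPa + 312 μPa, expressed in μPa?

324.33 μPa

In μPa:
  0.00672 mPa = 0.00672e3 μPa = 6.72
  5.61 μPa → 5.61
  312 μPa → 312
Sum: 6.72 + 5.61 + 312 = 324.33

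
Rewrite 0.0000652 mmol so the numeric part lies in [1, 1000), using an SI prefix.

= 65.2 × 10⁻⁹ mol; 10⁻⁹ is nano.

65.2 nmol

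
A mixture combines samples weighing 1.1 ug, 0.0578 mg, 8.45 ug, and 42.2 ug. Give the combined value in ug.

109.55 ug

In ug:
  1.1 ug → 1.1
  0.0578 mg = 0.0578 × 10^3 ug = 57.8
  8.45 ug → 8.45
  42.2 ug → 42.2
Sum: 1.1 + 57.8 + 8.45 + 42.2 = 109.55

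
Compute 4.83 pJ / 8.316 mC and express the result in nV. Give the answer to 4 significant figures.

(4.83 × 10^-12) / (8.316 × 10^-3) = 0.580808 × 10^-9 V

0.5808 nV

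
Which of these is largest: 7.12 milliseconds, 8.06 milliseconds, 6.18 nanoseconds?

8.06 milliseconds

7.12 milliseconds = 0.00712 seconds
8.06 milliseconds = 0.00806 seconds
6.18 nanoseconds = 0.00000000618 seconds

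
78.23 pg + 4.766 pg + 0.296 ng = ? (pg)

378.996 pg

In pg:
  78.23 pg → 78.23
  4.766 pg → 4.766
  0.296 ng = 0.296 × 10^3 pg = 296
Sum: 78.23 + 4.766 + 296 = 378.996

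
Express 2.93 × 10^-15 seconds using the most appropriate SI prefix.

2.93 femtoseconds

= 2.93 × 10^-15 seconds; 10^-15 is femto.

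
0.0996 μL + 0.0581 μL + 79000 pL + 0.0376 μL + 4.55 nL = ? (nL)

278.85 nL

In nL:
  0.0996 μL = 0.0996e3 nL = 99.6
  0.0581 μL = 0.0581e3 nL = 58.1
  79000 pL = 79000e-3 nL = 79
  0.0376 μL = 0.0376e3 nL = 37.6
  4.55 nL → 4.55
Sum: 99.6 + 58.1 + 79 + 37.6 + 4.55 = 278.85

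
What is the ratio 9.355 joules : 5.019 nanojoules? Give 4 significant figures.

1864000000

(9.355) / (5.019 × 10^-9) = 1.8639 × 10^9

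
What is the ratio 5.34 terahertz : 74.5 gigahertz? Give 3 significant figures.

(5.34 × 10^12) / (74.5 × 10^9) = 0.07168 × 10^3

71.7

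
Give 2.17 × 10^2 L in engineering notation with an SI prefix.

= 217 L; mantissa already in [1, 1000).

217 L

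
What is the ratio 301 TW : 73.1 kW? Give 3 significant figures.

(301 × 10¹²) / (73.1 × 10³) = 4.118 × 10⁹

4120000000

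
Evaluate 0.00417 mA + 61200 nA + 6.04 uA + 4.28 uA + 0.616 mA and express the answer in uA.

691.69 uA

In uA:
  0.00417 mA = 0.00417 × 10^3 uA = 4.17
  61200 nA = 61200 × 10^-3 uA = 61.2
  6.04 uA → 6.04
  4.28 uA → 4.28
  0.616 mA = 0.616 × 10^3 uA = 616
Sum: 4.17 + 61.2 + 6.04 + 4.28 + 616 = 691.69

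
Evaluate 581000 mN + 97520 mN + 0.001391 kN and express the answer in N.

In N:
  581000 mN = 581000 × 10⁻³ N = 581
  97520 mN = 97520 × 10⁻³ N = 97.52
  0.001391 kN = 0.001391 × 10³ N = 1.391
Sum: 581 + 97.52 + 1.391 = 679.911

679.911 N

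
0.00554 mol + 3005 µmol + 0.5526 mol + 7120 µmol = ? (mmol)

In mmol:
  0.00554 mol = 0.00554e3 mmol = 5.54
  3005 µmol = 3005e-3 mmol = 3.005
  0.5526 mol = 0.5526e3 mmol = 552.6
  7120 µmol = 7120e-3 mmol = 7.12
Sum: 5.54 + 3.005 + 552.6 + 7.12 = 568.265

568.265 mmol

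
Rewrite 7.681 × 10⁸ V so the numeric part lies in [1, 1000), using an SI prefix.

= 768.1 × 10⁶ V; 10⁶ is mega.

768.1 MV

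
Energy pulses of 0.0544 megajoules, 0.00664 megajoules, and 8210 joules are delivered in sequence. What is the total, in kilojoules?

In kilojoules:
  0.0544 megajoules = 0.0544e3 kilojoules = 54.4
  0.00664 megajoules = 0.00664e3 kilojoules = 6.64
  8210 joules = 8210e-3 kilojoules = 8.21
Sum: 54.4 + 6.64 + 8.21 = 69.25

69.25 kilojoules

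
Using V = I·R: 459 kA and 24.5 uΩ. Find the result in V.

459e3 × 24.5e-6 = 11245.5e-3 V

11.2455 V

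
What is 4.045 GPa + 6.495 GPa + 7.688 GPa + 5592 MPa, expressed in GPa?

In GPa:
  4.045 GPa → 4.045
  6.495 GPa → 6.495
  7.688 GPa → 7.688
  5592 MPa = 5592e-3 GPa = 5.592
Sum: 4.045 + 6.495 + 7.688 + 5.592 = 23.82

23.82 GPa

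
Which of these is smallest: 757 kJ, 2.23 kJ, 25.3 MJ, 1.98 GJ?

757 kJ = 757000 J
2.23 kJ = 2230 J
25.3 MJ = 25300000 J
1.98 GJ = 1980000000 J

2.23 kJ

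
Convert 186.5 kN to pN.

kilo = 10³, pico = 10⁻¹²; factor is 10¹⁵.
186.5 × 10¹⁵ = 186500000000000000

186500000000000000 pN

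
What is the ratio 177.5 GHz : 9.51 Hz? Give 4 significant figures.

(177.5 × 10^9) / (9.51) = 18.665 × 10^9

18660000000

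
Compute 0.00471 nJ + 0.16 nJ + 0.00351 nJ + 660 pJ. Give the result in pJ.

828.22 pJ

In pJ:
  0.00471 nJ = 0.00471e3 pJ = 4.71
  0.16 nJ = 0.16e3 pJ = 160
  0.00351 nJ = 0.00351e3 pJ = 3.51
  660 pJ → 660
Sum: 4.71 + 160 + 3.51 + 660 = 828.22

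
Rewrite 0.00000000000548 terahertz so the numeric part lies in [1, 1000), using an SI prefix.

5.48 hertz

= 5.48 hertz; mantissa already in [1, 1000).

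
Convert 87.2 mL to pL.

87200000000 pL

milli = 1e-3, pico = 1e-12; factor is 1e9.
87.2 × 1e9 = 87200000000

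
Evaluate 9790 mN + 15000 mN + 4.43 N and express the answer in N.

In N:
  9790 mN = 9790 × 10^-3 N = 9.79
  15000 mN = 15000 × 10^-3 N = 15
  4.43 N → 4.43
Sum: 9.79 + 15 + 4.43 = 29.22

29.22 N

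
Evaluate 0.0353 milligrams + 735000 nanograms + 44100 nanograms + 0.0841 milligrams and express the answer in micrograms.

In micrograms:
  0.0353 milligrams = 0.0353 × 10³ micrograms = 35.3
  735000 nanograms = 735000 × 10⁻³ micrograms = 735
  44100 nanograms = 44100 × 10⁻³ micrograms = 44.1
  0.0841 milligrams = 0.0841 × 10³ micrograms = 84.1
Sum: 35.3 + 735 + 44.1 + 84.1 = 898.5

898.5 micrograms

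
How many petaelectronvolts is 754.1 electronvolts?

(no prefix) = 1e0, peta = 1e15; factor is 1e-15.
754.1 × 1e-15 = 0.0000000000007541

0.0000000000007541 petaelectronvolts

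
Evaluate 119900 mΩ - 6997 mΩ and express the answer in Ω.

In Ω:
  119900 mΩ = 119900 × 10⁻³ Ω = 119.9
  6997 mΩ = 6997 × 10⁻³ Ω = 6.997
Difference: 119.9 - 6.997 = 112.903

112.903 Ω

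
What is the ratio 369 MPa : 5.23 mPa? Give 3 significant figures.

(369 × 10⁶) / (5.23 × 10⁻³) = 70.55 × 10⁹

70600000000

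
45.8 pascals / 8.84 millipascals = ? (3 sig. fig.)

(45.8) / (8.84 × 10^-3) = 5.181 × 10^3

5180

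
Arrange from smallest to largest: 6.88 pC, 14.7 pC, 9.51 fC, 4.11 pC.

9.51 fC < 4.11 pC < 6.88 pC < 14.7 pC

6.88 pC = 0.00000000000688 C
14.7 pC = 0.0000000000147 C
9.51 fC = 0.00000000000000951 C
4.11 pC = 0.00000000000411 C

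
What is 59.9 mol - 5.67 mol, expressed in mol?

In mol:
  59.9 mol → 59.9
  5.67 mol → 5.67
Difference: 59.9 - 5.67 = 54.23

54.23 mol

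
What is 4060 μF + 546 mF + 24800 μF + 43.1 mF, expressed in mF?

617.96 mF

In mF:
  4060 μF = 4060 × 10^-3 mF = 4.06
  546 mF → 546
  24800 μF = 24800 × 10^-3 mF = 24.8
  43.1 mF → 43.1
Sum: 4.06 + 546 + 24.8 + 43.1 = 617.96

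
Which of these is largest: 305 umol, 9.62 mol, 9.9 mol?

305 umol = 0.000305 mol
9.62 mol = 9.62 mol
9.9 mol = 9.9 mol

9.9 mol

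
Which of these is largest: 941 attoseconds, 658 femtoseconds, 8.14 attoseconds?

658 femtoseconds

941 attoseconds = 0.000000000000000941 seconds
658 femtoseconds = 0.000000000000658 seconds
8.14 attoseconds = 0.00000000000000000814 seconds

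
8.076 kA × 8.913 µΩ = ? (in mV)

8.076 × 10^3 × 8.913 × 10^-6 = 71.981388 × 10^-3 V

71.981388 mV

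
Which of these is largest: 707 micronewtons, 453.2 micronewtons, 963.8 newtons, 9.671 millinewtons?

963.8 newtons

707 micronewtons = 0.000707 newtons
453.2 micronewtons = 0.0004532 newtons
963.8 newtons = 963.8 newtons
9.671 millinewtons = 0.009671 newtons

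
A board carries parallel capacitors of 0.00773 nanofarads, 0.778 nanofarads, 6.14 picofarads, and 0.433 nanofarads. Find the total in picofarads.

1224.87 picofarads

In picofarads:
  0.00773 nanofarads = 0.00773 × 10³ picofarads = 7.73
  0.778 nanofarads = 0.778 × 10³ picofarads = 778
  6.14 picofarads → 6.14
  0.433 nanofarads = 0.433 × 10³ picofarads = 433
Sum: 7.73 + 778 + 6.14 + 433 = 1224.87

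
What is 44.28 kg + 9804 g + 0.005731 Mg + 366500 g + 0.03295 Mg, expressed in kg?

459.265 kg

In kg:
  44.28 kg → 44.28
  9804 g = 9804 × 10^-3 kg = 9.804
  0.005731 Mg = 0.005731 × 10^3 kg = 5.731
  366500 g = 366500 × 10^-3 kg = 366.5
  0.03295 Mg = 0.03295 × 10^3 kg = 32.95
Sum: 44.28 + 9.804 + 5.731 + 366.5 + 32.95 = 459.265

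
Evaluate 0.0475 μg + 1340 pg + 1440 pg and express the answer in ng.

In ng:
  0.0475 μg = 0.0475 × 10^3 ng = 47.5
  1340 pg = 1340 × 10^-3 ng = 1.34
  1440 pg = 1440 × 10^-3 ng = 1.44
Sum: 47.5 + 1.34 + 1.44 = 50.28

50.28 ng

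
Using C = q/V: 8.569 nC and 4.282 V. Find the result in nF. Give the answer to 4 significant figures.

(8.569 × 10^-9) / (4.282) = 2.00117 × 10^-9 F

2.001 nF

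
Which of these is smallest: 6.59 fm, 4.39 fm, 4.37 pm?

6.59 fm = 0.00000000000000659 m
4.39 fm = 0.00000000000000439 m
4.37 pm = 0.00000000000437 m

4.39 fm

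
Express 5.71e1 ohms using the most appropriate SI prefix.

57.1 ohms

= 57.1 ohms; mantissa already in [1, 1000).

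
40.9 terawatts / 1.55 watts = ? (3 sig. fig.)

(40.9 × 10¹²) / (1.55) = 26.39 × 10¹²

26400000000000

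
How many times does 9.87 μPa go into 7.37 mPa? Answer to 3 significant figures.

747

(7.37e-3) / (9.87e-6) = 0.7467e3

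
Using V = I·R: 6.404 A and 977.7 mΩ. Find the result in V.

6.404 × 977.7 × 10⁻³ = 6261.1908 × 10⁻³ V

6.2611908 V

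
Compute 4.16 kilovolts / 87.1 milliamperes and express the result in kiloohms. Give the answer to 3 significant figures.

47.8 kiloohms

(4.16 × 10³) / (87.1 × 10⁻³) = 0.047761 × 10⁶ Ω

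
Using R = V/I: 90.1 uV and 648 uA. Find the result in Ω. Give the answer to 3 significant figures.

(90.1 × 10^-6) / (648 × 10^-6) = 0.13904 Ω

0.139 Ω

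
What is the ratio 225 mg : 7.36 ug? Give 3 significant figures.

30600

(225 × 10^-3) / (7.36 × 10^-6) = 30.57 × 10^3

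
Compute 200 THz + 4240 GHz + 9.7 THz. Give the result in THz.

213.94 THz

In THz:
  200 THz → 200
  4240 GHz = 4240e-3 THz = 4.24
  9.7 THz → 9.7
Sum: 200 + 4.24 + 9.7 = 213.94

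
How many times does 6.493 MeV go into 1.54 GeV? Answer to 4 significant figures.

237.2

(1.54e9) / (6.493e6) = 0.23718e3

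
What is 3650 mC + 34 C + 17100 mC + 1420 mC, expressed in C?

In C:
  3650 mC = 3650 × 10⁻³ C = 3.65
  34 C → 34
  17100 mC = 17100 × 10⁻³ C = 17.1
  1420 mC = 1420 × 10⁻³ C = 1.42
Sum: 3.65 + 34 + 17.1 + 1.42 = 56.17

56.17 C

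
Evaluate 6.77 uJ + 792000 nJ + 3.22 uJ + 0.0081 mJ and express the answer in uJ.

810.09 uJ

In uJ:
  6.77 uJ → 6.77
  792000 nJ = 792000 × 10^-3 uJ = 792
  3.22 uJ → 3.22
  0.0081 mJ = 0.0081 × 10^3 uJ = 8.1
Sum: 6.77 + 792 + 3.22 + 8.1 = 810.09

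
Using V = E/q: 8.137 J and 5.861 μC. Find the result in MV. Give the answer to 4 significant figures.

(8.137) / (5.861e-6) = 1.38833e6 V

1.388 MV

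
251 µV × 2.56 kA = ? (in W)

0.64256 W

251 × 10^-6 × 2.56 × 10^3 = 642.56 × 10^-3 W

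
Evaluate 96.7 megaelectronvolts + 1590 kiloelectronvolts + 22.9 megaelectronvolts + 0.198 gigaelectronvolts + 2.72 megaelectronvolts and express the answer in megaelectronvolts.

In megaelectronvolts:
  96.7 megaelectronvolts → 96.7
  1590 kiloelectronvolts = 1590e-3 megaelectronvolts = 1.59
  22.9 megaelectronvolts → 22.9
  0.198 gigaelectronvolts = 0.198e3 megaelectronvolts = 198
  2.72 megaelectronvolts → 2.72
Sum: 96.7 + 1.59 + 22.9 + 198 + 2.72 = 321.91

321.91 megaelectronvolts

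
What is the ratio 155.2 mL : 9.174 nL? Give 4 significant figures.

(155.2 × 10^-3) / (9.174 × 10^-9) = 16.917 × 10^6

16920000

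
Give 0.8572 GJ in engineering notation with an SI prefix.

= 857.2e6 J; 1e6 is mega.

857.2 MJ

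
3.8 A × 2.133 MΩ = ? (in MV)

8.1054 MV

3.8 × 2.133 × 10^6 = 8.1054 × 10^6 V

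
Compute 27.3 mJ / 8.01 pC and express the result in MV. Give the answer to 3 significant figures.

3410 MV

(27.3 × 10^-3) / (8.01 × 10^-12) = 3.4082 × 10^9 V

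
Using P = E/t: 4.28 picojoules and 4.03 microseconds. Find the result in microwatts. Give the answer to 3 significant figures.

1.06 microwatts

(4.28 × 10^-12) / (4.03 × 10^-6) = 1.062 × 10^-6 W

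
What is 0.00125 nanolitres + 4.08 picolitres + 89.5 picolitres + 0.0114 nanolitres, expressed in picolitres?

106.23 picolitres

In picolitres:
  0.00125 nanolitres = 0.00125e3 picolitres = 1.25
  4.08 picolitres → 4.08
  89.5 picolitres → 89.5
  0.0114 nanolitres = 0.0114e3 picolitres = 11.4
Sum: 1.25 + 4.08 + 89.5 + 11.4 = 106.23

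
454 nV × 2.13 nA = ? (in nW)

454 × 10^-9 × 2.13 × 10^-9 = 967.02 × 10^-18 W

0.00000096702 nW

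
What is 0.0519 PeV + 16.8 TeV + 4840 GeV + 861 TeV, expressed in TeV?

In TeV:
  0.0519 PeV = 0.0519e3 TeV = 51.9
  16.8 TeV → 16.8
  4840 GeV = 4840e-3 TeV = 4.84
  861 TeV → 861
Sum: 51.9 + 16.8 + 4.84 + 861 = 934.54

934.54 TeV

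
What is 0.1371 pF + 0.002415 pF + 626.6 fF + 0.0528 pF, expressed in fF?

In fF:
  0.1371 pF = 0.1371 × 10³ fF = 137.1
  0.002415 pF = 0.002415 × 10³ fF = 2.415
  626.6 fF → 626.6
  0.0528 pF = 0.0528 × 10³ fF = 52.8
Sum: 137.1 + 2.415 + 626.6 + 52.8 = 818.915

818.915 fF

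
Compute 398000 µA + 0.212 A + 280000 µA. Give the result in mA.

890 mA

In mA:
  398000 µA = 398000e-3 mA = 398
  0.212 A = 0.212e3 mA = 212
  280000 µA = 280000e-3 mA = 280
Sum: 398 + 212 + 280 = 890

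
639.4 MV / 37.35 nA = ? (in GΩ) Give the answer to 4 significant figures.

(639.4e6) / (37.35e-9) = 17.1191e15 Ω

17120000 GΩ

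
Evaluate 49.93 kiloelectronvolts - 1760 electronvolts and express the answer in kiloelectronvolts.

48.17 kiloelectronvolts

In kiloelectronvolts:
  49.93 kiloelectronvolts → 49.93
  1760 electronvolts = 1760 × 10⁻³ kiloelectronvolts = 1.76
Difference: 49.93 - 1.76 = 48.17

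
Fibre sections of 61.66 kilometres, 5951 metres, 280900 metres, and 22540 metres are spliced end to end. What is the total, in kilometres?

In kilometres:
  61.66 kilometres → 61.66
  5951 metres = 5951 × 10⁻³ kilometres = 5.951
  280900 metres = 280900 × 10⁻³ kilometres = 280.9
  22540 metres = 22540 × 10⁻³ kilometres = 22.54
Sum: 61.66 + 5.951 + 280.9 + 22.54 = 371.051

371.051 kilometres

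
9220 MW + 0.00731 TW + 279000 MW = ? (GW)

In GW:
  9220 MW = 9220 × 10⁻³ GW = 9.22
  0.00731 TW = 0.00731 × 10³ GW = 7.31
  279000 MW = 279000 × 10⁻³ GW = 279
Sum: 9.22 + 7.31 + 279 = 295.53

295.53 GW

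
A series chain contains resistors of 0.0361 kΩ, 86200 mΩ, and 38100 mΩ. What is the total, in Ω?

160.4 Ω

In Ω:
  0.0361 kΩ = 0.0361 × 10^3 Ω = 36.1
  86200 mΩ = 86200 × 10^-3 Ω = 86.2
  38100 mΩ = 38100 × 10^-3 Ω = 38.1
Sum: 36.1 + 86.2 + 38.1 = 160.4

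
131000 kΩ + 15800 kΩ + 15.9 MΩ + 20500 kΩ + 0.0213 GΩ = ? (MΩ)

In MΩ:
  131000 kΩ = 131000 × 10⁻³ MΩ = 131
  15800 kΩ = 15800 × 10⁻³ MΩ = 15.8
  15.9 MΩ → 15.9
  20500 kΩ = 20500 × 10⁻³ MΩ = 20.5
  0.0213 GΩ = 0.0213 × 10³ MΩ = 21.3
Sum: 131 + 15.8 + 15.9 + 20.5 + 21.3 = 204.5

204.5 MΩ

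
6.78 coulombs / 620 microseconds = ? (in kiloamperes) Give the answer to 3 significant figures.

10.9 kiloamperes

(6.78) / (620 × 10^-6) = 0.010935 × 10^6 A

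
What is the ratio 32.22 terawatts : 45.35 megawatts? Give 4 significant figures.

710500

(32.22 × 10¹²) / (45.35 × 10⁶) = 0.71047 × 10⁶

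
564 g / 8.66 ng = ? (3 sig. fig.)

65100000000

(564) / (8.66e-9) = 65.13e9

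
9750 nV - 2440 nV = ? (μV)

7.31 μV

In μV:
  9750 nV = 9750 × 10^-3 μV = 9.75
  2440 nV = 2440 × 10^-3 μV = 2.44
Difference: 9.75 - 2.44 = 7.31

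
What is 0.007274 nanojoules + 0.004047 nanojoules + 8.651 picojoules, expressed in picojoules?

In picojoules:
  0.007274 nanojoules = 0.007274 × 10^3 picojoules = 7.274
  0.004047 nanojoules = 0.004047 × 10^3 picojoules = 4.047
  8.651 picojoules → 8.651
Sum: 7.274 + 4.047 + 8.651 = 19.972

19.972 picojoules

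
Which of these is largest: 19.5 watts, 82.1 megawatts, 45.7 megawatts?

19.5 watts = 19.5 watts
82.1 megawatts = 82100000 watts
45.7 megawatts = 45700000 watts

82.1 megawatts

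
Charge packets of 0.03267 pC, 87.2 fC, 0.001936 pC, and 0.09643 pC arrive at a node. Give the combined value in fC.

218.236 fC

In fC:
  0.03267 pC = 0.03267 × 10^3 fC = 32.67
  87.2 fC → 87.2
  0.001936 pC = 0.001936 × 10^3 fC = 1.936
  0.09643 pC = 0.09643 × 10^3 fC = 96.43
Sum: 32.67 + 87.2 + 1.936 + 96.43 = 218.236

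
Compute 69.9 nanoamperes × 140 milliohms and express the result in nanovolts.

9.786 nanovolts

69.9e-9 × 140e-3 = 9786e-12 V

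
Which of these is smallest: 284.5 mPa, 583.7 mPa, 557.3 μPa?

284.5 mPa = 0.2845 Pa
583.7 mPa = 0.5837 Pa
557.3 μPa = 0.0005573 Pa

557.3 μPa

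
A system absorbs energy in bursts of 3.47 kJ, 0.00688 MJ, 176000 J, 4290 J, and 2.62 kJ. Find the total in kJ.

In kJ:
  3.47 kJ → 3.47
  0.00688 MJ = 0.00688e3 kJ = 6.88
  176000 J = 176000e-3 kJ = 176
  4290 J = 4290e-3 kJ = 4.29
  2.62 kJ → 2.62
Sum: 3.47 + 6.88 + 176 + 4.29 + 2.62 = 193.26

193.26 kJ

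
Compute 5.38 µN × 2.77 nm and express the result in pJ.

0.0149026 pJ

5.38 × 10^-6 × 2.77 × 10^-9 = 14.9026 × 10^-15 J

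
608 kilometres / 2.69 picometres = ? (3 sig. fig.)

(608 × 10³) / (2.69 × 10⁻¹²) = 226 × 10¹⁵

226000000000000000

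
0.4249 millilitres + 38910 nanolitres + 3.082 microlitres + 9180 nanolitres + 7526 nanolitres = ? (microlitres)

In microlitres:
  0.4249 millilitres = 0.4249 × 10³ microlitres = 424.9
  38910 nanolitres = 38910 × 10⁻³ microlitres = 38.91
  3.082 microlitres → 3.082
  9180 nanolitres = 9180 × 10⁻³ microlitres = 9.18
  7526 nanolitres = 7526 × 10⁻³ microlitres = 7.526
Sum: 424.9 + 38.91 + 3.082 + 9.18 + 7.526 = 483.598

483.598 microlitres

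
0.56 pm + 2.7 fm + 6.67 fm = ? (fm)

569.37 fm

In fm:
  0.56 pm = 0.56e3 fm = 560
  2.7 fm → 2.7
  6.67 fm → 6.67
Sum: 560 + 2.7 + 6.67 = 569.37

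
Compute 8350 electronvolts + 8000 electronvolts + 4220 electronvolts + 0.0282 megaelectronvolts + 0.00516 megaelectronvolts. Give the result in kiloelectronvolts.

53.93 kiloelectronvolts

In kiloelectronvolts:
  8350 electronvolts = 8350 × 10⁻³ kiloelectronvolts = 8.35
  8000 electronvolts = 8000 × 10⁻³ kiloelectronvolts = 8
  4220 electronvolts = 4220 × 10⁻³ kiloelectronvolts = 4.22
  0.0282 megaelectronvolts = 0.0282 × 10³ kiloelectronvolts = 28.2
  0.00516 megaelectronvolts = 0.00516 × 10³ kiloelectronvolts = 5.16
Sum: 8.35 + 8 + 4.22 + 28.2 + 5.16 = 53.93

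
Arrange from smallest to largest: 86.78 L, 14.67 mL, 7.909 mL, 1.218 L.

86.78 L = 86.78 L
14.67 mL = 0.01467 L
7.909 mL = 0.007909 L
1.218 L = 1.218 L

7.909 mL < 14.67 mL < 1.218 L < 86.78 L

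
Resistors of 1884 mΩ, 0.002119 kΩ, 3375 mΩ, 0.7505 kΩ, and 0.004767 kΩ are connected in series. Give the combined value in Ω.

In Ω:
  1884 mΩ = 1884 × 10^-3 Ω = 1.884
  0.002119 kΩ = 0.002119 × 10^3 Ω = 2.119
  3375 mΩ = 3375 × 10^-3 Ω = 3.375
  0.7505 kΩ = 0.7505 × 10^3 Ω = 750.5
  0.004767 kΩ = 0.004767 × 10^3 Ω = 4.767
Sum: 1.884 + 2.119 + 3.375 + 750.5 + 4.767 = 762.645

762.645 Ω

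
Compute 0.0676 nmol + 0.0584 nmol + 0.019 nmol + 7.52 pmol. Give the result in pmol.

152.52 pmol

In pmol:
  0.0676 nmol = 0.0676e3 pmol = 67.6
  0.0584 nmol = 0.0584e3 pmol = 58.4
  0.019 nmol = 0.019e3 pmol = 19
  7.52 pmol → 7.52
Sum: 67.6 + 58.4 + 19 + 7.52 = 152.52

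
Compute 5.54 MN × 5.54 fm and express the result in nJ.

5.54 × 10⁶ × 5.54 × 10⁻¹⁵ = 30.6916 × 10⁻⁹ J

30.6916 nJ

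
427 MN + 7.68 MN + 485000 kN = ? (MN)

In MN:
  427 MN → 427
  7.68 MN → 7.68
  485000 kN = 485000e-3 MN = 485
Sum: 427 + 7.68 + 485 = 919.68

919.68 MN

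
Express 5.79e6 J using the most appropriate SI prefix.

5.79 MJ

= 5.79e6 J; 1e6 is mega.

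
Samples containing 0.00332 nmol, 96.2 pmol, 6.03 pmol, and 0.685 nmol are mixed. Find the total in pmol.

In pmol:
  0.00332 nmol = 0.00332 × 10^3 pmol = 3.32
  96.2 pmol → 96.2
  6.03 pmol → 6.03
  0.685 nmol = 0.685 × 10^3 pmol = 685
Sum: 3.32 + 96.2 + 6.03 + 685 = 790.55

790.55 pmol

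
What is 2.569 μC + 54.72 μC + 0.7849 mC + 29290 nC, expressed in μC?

In μC:
  2.569 μC → 2.569
  54.72 μC → 54.72
  0.7849 mC = 0.7849e3 μC = 784.9
  29290 nC = 29290e-3 μC = 29.29
Sum: 2.569 + 54.72 + 784.9 + 29.29 = 871.479

871.479 μC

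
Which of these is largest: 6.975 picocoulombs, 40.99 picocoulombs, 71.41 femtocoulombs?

6.975 picocoulombs = 0.000000000006975 coulombs
40.99 picocoulombs = 0.00000000004099 coulombs
71.41 femtocoulombs = 0.00000000000007141 coulombs

40.99 picocoulombs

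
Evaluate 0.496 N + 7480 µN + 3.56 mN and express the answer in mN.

507.04 mN

In mN:
  0.496 N = 0.496 × 10^3 mN = 496
  7480 µN = 7480 × 10^-3 mN = 7.48
  3.56 mN → 3.56
Sum: 496 + 7.48 + 3.56 = 507.04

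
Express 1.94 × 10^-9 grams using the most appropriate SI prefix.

1.94 nanograms

= 1.94 × 10^-9 grams; 10^-9 is nano.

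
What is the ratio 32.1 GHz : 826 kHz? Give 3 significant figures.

(32.1 × 10^9) / (826 × 10^3) = 0.03886 × 10^6

38900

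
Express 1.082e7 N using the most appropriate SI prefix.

10.82 MN

= 10.82e6 N; 1e6 is mega.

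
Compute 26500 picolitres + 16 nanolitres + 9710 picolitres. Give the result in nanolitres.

52.21 nanolitres

In nanolitres:
  26500 picolitres = 26500 × 10^-3 nanolitres = 26.5
  16 nanolitres → 16
  9710 picolitres = 9710 × 10^-3 nanolitres = 9.71
Sum: 26.5 + 16 + 9.71 = 52.21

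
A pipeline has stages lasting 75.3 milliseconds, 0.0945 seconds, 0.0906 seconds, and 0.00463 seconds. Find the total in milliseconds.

265.03 milliseconds

In milliseconds:
  75.3 milliseconds → 75.3
  0.0945 seconds = 0.0945e3 milliseconds = 94.5
  0.0906 seconds = 0.0906e3 milliseconds = 90.6
  0.00463 seconds = 0.00463e3 milliseconds = 4.63
Sum: 75.3 + 94.5 + 90.6 + 4.63 = 265.03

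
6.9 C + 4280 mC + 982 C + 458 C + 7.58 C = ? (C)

1458.76 C

In C:
  6.9 C → 6.9
  4280 mC = 4280 × 10⁻³ C = 4.28
  982 C → 982
  458 C → 458
  7.58 C → 7.58
Sum: 6.9 + 4.28 + 982 + 458 + 7.58 = 1458.76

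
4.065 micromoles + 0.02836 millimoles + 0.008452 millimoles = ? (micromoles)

40.877 micromoles

In micromoles:
  4.065 micromoles → 4.065
  0.02836 millimoles = 0.02836 × 10³ micromoles = 28.36
  0.008452 millimoles = 0.008452 × 10³ micromoles = 8.452
Sum: 4.065 + 28.36 + 8.452 = 40.877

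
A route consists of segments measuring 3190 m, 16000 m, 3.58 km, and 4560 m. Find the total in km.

In km:
  3190 m = 3190 × 10^-3 km = 3.19
  16000 m = 16000 × 10^-3 km = 16
  3.58 km → 3.58
  4560 m = 4560 × 10^-3 km = 4.56
Sum: 3.19 + 16 + 3.58 + 4.56 = 27.33

27.33 km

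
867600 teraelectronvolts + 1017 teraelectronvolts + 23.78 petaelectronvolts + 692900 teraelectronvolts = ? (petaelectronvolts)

In petaelectronvolts:
  867600 teraelectronvolts = 867600e-3 petaelectronvolts = 867.6
  1017 teraelectronvolts = 1017e-3 petaelectronvolts = 1.017
  23.78 petaelectronvolts → 23.78
  692900 teraelectronvolts = 692900e-3 petaelectronvolts = 692.9
Sum: 867.6 + 1.017 + 23.78 + 692.9 = 1585.297

1585.297 petaelectronvolts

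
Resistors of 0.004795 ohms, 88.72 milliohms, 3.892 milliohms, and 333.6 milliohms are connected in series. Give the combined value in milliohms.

431.007 milliohms

In milliohms:
  0.004795 ohms = 0.004795e3 milliohms = 4.795
  88.72 milliohms → 88.72
  3.892 milliohms → 3.892
  333.6 milliohms → 333.6
Sum: 4.795 + 88.72 + 3.892 + 333.6 = 431.007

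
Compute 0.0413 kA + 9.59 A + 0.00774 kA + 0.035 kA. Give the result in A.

93.63 A

In A:
  0.0413 kA = 0.0413e3 A = 41.3
  9.59 A → 9.59
  0.00774 kA = 0.00774e3 A = 7.74
  0.035 kA = 0.035e3 A = 35
Sum: 41.3 + 9.59 + 7.74 + 35 = 93.63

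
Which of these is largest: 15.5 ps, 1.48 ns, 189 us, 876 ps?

15.5 ps = 0.0000000000155 s
1.48 ns = 0.00000000148 s
189 us = 0.000189 s
876 ps = 0.000000000876 s

189 us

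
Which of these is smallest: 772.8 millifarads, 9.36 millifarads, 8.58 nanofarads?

8.58 nanofarads

772.8 millifarads = 0.7728 farads
9.36 millifarads = 0.00936 farads
8.58 nanofarads = 0.00000000858 farads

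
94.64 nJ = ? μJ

0.09464 μJ

nano = 10⁻⁹, micro = 10⁻⁶; factor is 10⁻³.
94.64 × 10⁻³ = 0.09464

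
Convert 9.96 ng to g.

nano = 10^-9, (no prefix) = 10^0; factor is 10^-9.
9.96 × 10^-9 = 0.00000000996

0.00000000996 g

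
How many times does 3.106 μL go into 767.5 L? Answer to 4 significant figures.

(767.5) / (3.106e-6) = 247.1e6

247100000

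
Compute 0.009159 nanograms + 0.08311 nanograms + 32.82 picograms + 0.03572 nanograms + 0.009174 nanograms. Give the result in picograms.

In picograms:
  0.009159 nanograms = 0.009159e3 picograms = 9.159
  0.08311 nanograms = 0.08311e3 picograms = 83.11
  32.82 picograms → 32.82
  0.03572 nanograms = 0.03572e3 picograms = 35.72
  0.009174 nanograms = 0.009174e3 picograms = 9.174
Sum: 9.159 + 83.11 + 32.82 + 35.72 + 9.174 = 169.983

169.983 picograms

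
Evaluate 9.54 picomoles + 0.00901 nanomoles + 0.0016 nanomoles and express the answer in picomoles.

In picomoles:
  9.54 picomoles → 9.54
  0.00901 nanomoles = 0.00901e3 picomoles = 9.01
  0.0016 nanomoles = 0.0016e3 picomoles = 1.6
Sum: 9.54 + 9.01 + 1.6 = 20.15

20.15 picomoles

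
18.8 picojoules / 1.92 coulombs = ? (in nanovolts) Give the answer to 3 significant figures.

0.00979 nanovolts

(18.8 × 10^-12) / (1.92) = 9.7917 × 10^-12 V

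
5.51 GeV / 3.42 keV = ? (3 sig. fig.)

(5.51e9) / (3.42e3) = 1.611e6

1610000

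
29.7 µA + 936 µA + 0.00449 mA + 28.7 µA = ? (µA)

In µA:
  29.7 µA → 29.7
  936 µA → 936
  0.00449 mA = 0.00449e3 µA = 4.49
  28.7 µA → 28.7
Sum: 29.7 + 936 + 4.49 + 28.7 = 998.89

998.89 µA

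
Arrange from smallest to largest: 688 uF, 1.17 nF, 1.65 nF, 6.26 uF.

688 uF = 0.000688 F
1.17 nF = 0.00000000117 F
1.65 nF = 0.00000000165 F
6.26 uF = 0.00000626 F

1.17 nF < 1.65 nF < 6.26 uF < 688 uF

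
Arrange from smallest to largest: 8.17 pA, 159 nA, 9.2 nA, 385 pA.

8.17 pA < 385 pA < 9.2 nA < 159 nA

8.17 pA = 0.00000000000817 A
159 nA = 0.000000159 A
9.2 nA = 0.0000000092 A
385 pA = 0.000000000385 A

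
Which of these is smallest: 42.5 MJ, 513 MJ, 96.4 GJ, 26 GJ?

42.5 MJ = 42500000 J
513 MJ = 513000000 J
96.4 GJ = 96400000000 J
26 GJ = 26000000000 J

42.5 MJ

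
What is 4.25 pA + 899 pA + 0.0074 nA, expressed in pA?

910.65 pA

In pA:
  4.25 pA → 4.25
  899 pA → 899
  0.0074 nA = 0.0074 × 10³ pA = 7.4
Sum: 4.25 + 899 + 7.4 = 910.65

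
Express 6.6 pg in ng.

pico = 10⁻¹², nano = 10⁻⁹; factor is 10⁻³.
6.6 × 10⁻³ = 0.0066

0.0066 ng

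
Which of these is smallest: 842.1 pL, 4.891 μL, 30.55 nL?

842.1 pL = 0.0000000008421 L
4.891 μL = 0.000004891 L
30.55 nL = 0.00000003055 L

842.1 pL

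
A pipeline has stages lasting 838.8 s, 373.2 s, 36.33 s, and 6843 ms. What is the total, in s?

In s:
  838.8 s → 838.8
  373.2 s → 373.2
  36.33 s → 36.33
  6843 ms = 6843 × 10⁻³ s = 6.843
Sum: 838.8 + 373.2 + 36.33 + 6.843 = 1255.173

1255.173 s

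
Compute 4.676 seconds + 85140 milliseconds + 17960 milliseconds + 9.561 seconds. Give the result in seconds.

117.337 seconds

In seconds:
  4.676 seconds → 4.676
  85140 milliseconds = 85140e-3 seconds = 85.14
  17960 milliseconds = 17960e-3 seconds = 17.96
  9.561 seconds → 9.561
Sum: 4.676 + 85.14 + 17.96 + 9.561 = 117.337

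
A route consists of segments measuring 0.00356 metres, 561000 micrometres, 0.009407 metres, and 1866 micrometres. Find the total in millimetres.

In millimetres:
  0.00356 metres = 0.00356 × 10^3 millimetres = 3.56
  561000 micrometres = 561000 × 10^-3 millimetres = 561
  0.009407 metres = 0.009407 × 10^3 millimetres = 9.407
  1866 micrometres = 1866 × 10^-3 millimetres = 1.866
Sum: 3.56 + 561 + 9.407 + 1.866 = 575.833

575.833 millimetres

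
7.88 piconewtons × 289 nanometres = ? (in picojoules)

0.00000227732 picojoules

7.88e-12 × 289e-9 = 2277.32e-21 J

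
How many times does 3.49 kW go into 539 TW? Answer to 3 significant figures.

(539 × 10^12) / (3.49 × 10^3) = 154.4 × 10^9

154000000000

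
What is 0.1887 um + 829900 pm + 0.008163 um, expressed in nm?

In nm:
  0.1887 um = 0.1887e3 nm = 188.7
  829900 pm = 829900e-3 nm = 829.9
  0.008163 um = 0.008163e3 nm = 8.163
Sum: 188.7 + 829.9 + 8.163 = 1026.763

1026.763 nm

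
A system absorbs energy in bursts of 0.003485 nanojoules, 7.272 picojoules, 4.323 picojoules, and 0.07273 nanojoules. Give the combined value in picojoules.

In picojoules:
  0.003485 nanojoules = 0.003485e3 picojoules = 3.485
  7.272 picojoules → 7.272
  4.323 picojoules → 4.323
  0.07273 nanojoules = 0.07273e3 picojoules = 72.73
Sum: 3.485 + 7.272 + 4.323 + 72.73 = 87.81

87.81 picojoules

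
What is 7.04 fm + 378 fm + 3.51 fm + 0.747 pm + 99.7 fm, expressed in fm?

In fm:
  7.04 fm → 7.04
  378 fm → 378
  3.51 fm → 3.51
  0.747 pm = 0.747 × 10³ fm = 747
  99.7 fm → 99.7
Sum: 7.04 + 378 + 3.51 + 747 + 99.7 = 1235.25

1235.25 fm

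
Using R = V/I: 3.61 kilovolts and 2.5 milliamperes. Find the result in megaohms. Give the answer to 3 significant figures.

1.44 megaohms

(3.61e3) / (2.5e-3) = 1.444e6 Ω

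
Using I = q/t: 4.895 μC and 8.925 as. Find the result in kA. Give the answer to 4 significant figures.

548500000 kA

(4.895 × 10^-6) / (8.925 × 10^-18) = 0.548459 × 10^12 A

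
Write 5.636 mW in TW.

0.000000000000005636 TW

milli = 1e-3, tera = 1e12; factor is 1e-15.
5.636 × 1e-15 = 0.000000000000005636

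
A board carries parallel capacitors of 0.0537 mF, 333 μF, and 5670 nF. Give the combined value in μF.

In μF:
  0.0537 mF = 0.0537e3 μF = 53.7
  333 μF → 333
  5670 nF = 5670e-3 μF = 5.67
Sum: 53.7 + 333 + 5.67 = 392.37

392.37 μF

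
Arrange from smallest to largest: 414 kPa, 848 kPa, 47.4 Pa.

47.4 Pa < 414 kPa < 848 kPa

414 kPa = 414000 Pa
848 kPa = 848000 Pa
47.4 Pa = 47.4 Pa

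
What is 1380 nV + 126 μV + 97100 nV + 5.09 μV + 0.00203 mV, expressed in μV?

In μV:
  1380 nV = 1380 × 10⁻³ μV = 1.38
  126 μV → 126
  97100 nV = 97100 × 10⁻³ μV = 97.1
  5.09 μV → 5.09
  0.00203 mV = 0.00203 × 10³ μV = 2.03
Sum: 1.38 + 126 + 97.1 + 5.09 + 2.03 = 231.6

231.6 μV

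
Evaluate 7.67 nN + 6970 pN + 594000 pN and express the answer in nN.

In nN:
  7.67 nN → 7.67
  6970 pN = 6970 × 10⁻³ nN = 6.97
  594000 pN = 594000 × 10⁻³ nN = 594
Sum: 7.67 + 6.97 + 594 = 608.64

608.64 nN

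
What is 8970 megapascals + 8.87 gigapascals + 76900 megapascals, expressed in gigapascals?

94.74 gigapascals

In gigapascals:
  8970 megapascals = 8970 × 10^-3 gigapascals = 8.97
  8.87 gigapascals → 8.87
  76900 megapascals = 76900 × 10^-3 gigapascals = 76.9
Sum: 8.97 + 8.87 + 76.9 = 94.74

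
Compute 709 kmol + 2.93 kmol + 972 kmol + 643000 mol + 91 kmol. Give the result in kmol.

2417.93 kmol

In kmol:
  709 kmol → 709
  2.93 kmol → 2.93
  972 kmol → 972
  643000 mol = 643000 × 10^-3 kmol = 643
  91 kmol → 91
Sum: 709 + 2.93 + 972 + 643 + 91 = 2417.93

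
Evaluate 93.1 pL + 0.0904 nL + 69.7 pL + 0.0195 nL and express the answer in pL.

In pL:
  93.1 pL → 93.1
  0.0904 nL = 0.0904 × 10³ pL = 90.4
  69.7 pL → 69.7
  0.0195 nL = 0.0195 × 10³ pL = 19.5
Sum: 93.1 + 90.4 + 69.7 + 19.5 = 272.7

272.7 pL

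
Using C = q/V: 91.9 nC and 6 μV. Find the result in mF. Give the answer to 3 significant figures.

(91.9 × 10^-9) / (6 × 10^-6) = 15.317 × 10^-3 F

15.3 mF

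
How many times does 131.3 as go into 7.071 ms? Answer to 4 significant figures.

53850000000000

(7.071e-3) / (131.3e-18) = 0.053854e15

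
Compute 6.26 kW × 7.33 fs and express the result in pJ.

45.8858 pJ

6.26 × 10³ × 7.33 × 10⁻¹⁵ = 45.8858 × 10⁻¹² J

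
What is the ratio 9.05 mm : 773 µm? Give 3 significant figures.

(9.05e-3) / (773e-6) = 0.01171e3

11.7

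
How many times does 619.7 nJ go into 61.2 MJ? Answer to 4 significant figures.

98760000000000

(61.2 × 10^6) / (619.7 × 10^-9) = 0.098757 × 10^15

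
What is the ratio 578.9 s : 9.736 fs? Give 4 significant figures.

59460000000000000

(578.9) / (9.736e-15) = 59.46e15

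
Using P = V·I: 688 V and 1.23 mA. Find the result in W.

0.84624 W

688 × 1.23e-3 = 846.24e-3 W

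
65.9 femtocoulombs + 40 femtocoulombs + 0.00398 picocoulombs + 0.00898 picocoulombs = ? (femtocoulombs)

118.86 femtocoulombs

In femtocoulombs:
  65.9 femtocoulombs → 65.9
  40 femtocoulombs → 40
  0.00398 picocoulombs = 0.00398e3 femtocoulombs = 3.98
  0.00898 picocoulombs = 0.00898e3 femtocoulombs = 8.98
Sum: 65.9 + 40 + 3.98 + 8.98 = 118.86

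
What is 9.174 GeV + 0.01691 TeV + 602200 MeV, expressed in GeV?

628.284 GeV

In GeV:
  9.174 GeV → 9.174
  0.01691 TeV = 0.01691e3 GeV = 16.91
  602200 MeV = 602200e-3 GeV = 602.2
Sum: 9.174 + 16.91 + 602.2 = 628.284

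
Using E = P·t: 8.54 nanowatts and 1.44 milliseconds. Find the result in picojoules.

12.2976 picojoules

8.54e-9 × 1.44e-3 = 12.2976e-12 J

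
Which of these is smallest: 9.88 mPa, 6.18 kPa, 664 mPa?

9.88 mPa = 0.00988 Pa
6.18 kPa = 6180 Pa
664 mPa = 0.664 Pa

9.88 mPa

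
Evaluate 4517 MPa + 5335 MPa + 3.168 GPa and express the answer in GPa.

13.02 GPa

In GPa:
  4517 MPa = 4517 × 10^-3 GPa = 4.517
  5335 MPa = 5335 × 10^-3 GPa = 5.335
  3.168 GPa → 3.168
Sum: 4.517 + 5.335 + 3.168 = 13.02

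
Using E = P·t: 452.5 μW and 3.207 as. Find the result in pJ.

452.5 × 10^-6 × 3.207 × 10^-18 = 1451.1675 × 10^-24 J

0.0000000014511675 pJ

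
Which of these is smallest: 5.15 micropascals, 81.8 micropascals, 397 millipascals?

5.15 micropascals = 0.00000515 pascals
81.8 micropascals = 0.0000818 pascals
397 millipascals = 0.397 pascals

5.15 micropascals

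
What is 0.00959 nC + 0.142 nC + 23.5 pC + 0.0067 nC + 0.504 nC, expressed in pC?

685.79 pC

In pC:
  0.00959 nC = 0.00959e3 pC = 9.59
  0.142 nC = 0.142e3 pC = 142
  23.5 pC → 23.5
  0.0067 nC = 0.0067e3 pC = 6.7
  0.504 nC = 0.504e3 pC = 504
Sum: 9.59 + 142 + 23.5 + 6.7 + 504 = 685.79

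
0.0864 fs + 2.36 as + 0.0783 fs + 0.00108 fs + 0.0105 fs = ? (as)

178.64 as

In as:
  0.0864 fs = 0.0864e3 as = 86.4
  2.36 as → 2.36
  0.0783 fs = 0.0783e3 as = 78.3
  0.00108 fs = 0.00108e3 as = 1.08
  0.0105 fs = 0.0105e3 as = 10.5
Sum: 86.4 + 2.36 + 78.3 + 1.08 + 10.5 = 178.64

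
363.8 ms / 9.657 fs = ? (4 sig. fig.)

37670000000000

(363.8e-3) / (9.657e-15) = 37.672e12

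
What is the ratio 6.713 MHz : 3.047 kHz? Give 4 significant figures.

2203

(6.713 × 10^6) / (3.047 × 10^3) = 2.2032 × 10^3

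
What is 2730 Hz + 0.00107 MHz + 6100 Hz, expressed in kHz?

In kHz:
  2730 Hz = 2730 × 10^-3 kHz = 2.73
  0.00107 MHz = 0.00107 × 10^3 kHz = 1.07
  6100 Hz = 6100 × 10^-3 kHz = 6.1
Sum: 2.73 + 1.07 + 6.1 = 9.9

9.9 kHz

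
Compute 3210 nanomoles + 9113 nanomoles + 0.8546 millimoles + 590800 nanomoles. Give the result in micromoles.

In micromoles:
  3210 nanomoles = 3210e-3 micromoles = 3.21
  9113 nanomoles = 9113e-3 micromoles = 9.113
  0.8546 millimoles = 0.8546e3 micromoles = 854.6
  590800 nanomoles = 590800e-3 micromoles = 590.8
Sum: 3.21 + 9.113 + 854.6 + 590.8 = 1457.723

1457.723 micromoles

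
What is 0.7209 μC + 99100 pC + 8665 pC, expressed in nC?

In nC:
  0.7209 μC = 0.7209e3 nC = 720.9
  99100 pC = 99100e-3 nC = 99.1
  8665 pC = 8665e-3 nC = 8.665
Sum: 720.9 + 99.1 + 8.665 = 828.665

828.665 nC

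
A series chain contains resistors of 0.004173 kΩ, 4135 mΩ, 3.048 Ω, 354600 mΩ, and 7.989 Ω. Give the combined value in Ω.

373.945 Ω

In Ω:
  0.004173 kΩ = 0.004173 × 10³ Ω = 4.173
  4135 mΩ = 4135 × 10⁻³ Ω = 4.135
  3.048 Ω → 3.048
  354600 mΩ = 354600 × 10⁻³ Ω = 354.6
  7.989 Ω → 7.989
Sum: 4.173 + 4.135 + 3.048 + 354.6 + 7.989 = 373.945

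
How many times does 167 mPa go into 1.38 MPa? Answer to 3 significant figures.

(1.38 × 10^6) / (167 × 10^-3) = 0.008263 × 10^9

8260000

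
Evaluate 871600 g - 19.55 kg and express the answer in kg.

852.05 kg

In kg:
  871600 g = 871600 × 10^-3 kg = 871.6
  19.55 kg → 19.55
Difference: 871.6 - 19.55 = 852.05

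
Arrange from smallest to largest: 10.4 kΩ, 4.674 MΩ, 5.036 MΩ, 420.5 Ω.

10.4 kΩ = 10400 Ω
4.674 MΩ = 4674000 Ω
5.036 MΩ = 5036000 Ω
420.5 Ω = 420.5 Ω

420.5 Ω < 10.4 kΩ < 4.674 MΩ < 5.036 MΩ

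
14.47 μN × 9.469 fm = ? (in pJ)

0.00000013701643 pJ

14.47 × 10^-6 × 9.469 × 10^-15 = 137.01643 × 10^-21 J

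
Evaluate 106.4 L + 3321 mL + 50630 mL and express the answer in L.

In L:
  106.4 L → 106.4
  3321 mL = 3321 × 10^-3 L = 3.321
  50630 mL = 50630 × 10^-3 L = 50.63
Sum: 106.4 + 3.321 + 50.63 = 160.351

160.351 L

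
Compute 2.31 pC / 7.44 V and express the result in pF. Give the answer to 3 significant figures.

0.310 pF

(2.31 × 10^-12) / (7.44) = 0.31048 × 10^-12 F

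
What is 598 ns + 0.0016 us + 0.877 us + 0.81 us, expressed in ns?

In ns:
  598 ns → 598
  0.0016 us = 0.0016e3 ns = 1.6
  0.877 us = 0.877e3 ns = 877
  0.81 us = 0.81e3 ns = 810
Sum: 598 + 1.6 + 877 + 810 = 2286.6

2286.6 ns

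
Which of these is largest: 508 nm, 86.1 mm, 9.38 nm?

86.1 mm

508 nm = 0.000000508 m
86.1 mm = 0.0861 m
9.38 nm = 0.00000000938 m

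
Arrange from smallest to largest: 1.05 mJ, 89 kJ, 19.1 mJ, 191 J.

1.05 mJ = 0.00105 J
89 kJ = 89000 J
19.1 mJ = 0.0191 J
191 J = 191 J

1.05 mJ < 19.1 mJ < 191 J < 89 kJ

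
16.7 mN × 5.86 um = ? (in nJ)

97.862 nJ

16.7e-3 × 5.86e-6 = 97.862e-9 J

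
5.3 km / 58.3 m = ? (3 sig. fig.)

90.9

(5.3e3) / (58.3) = 0.09091e3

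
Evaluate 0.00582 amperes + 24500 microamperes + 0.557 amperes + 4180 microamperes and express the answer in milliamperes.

591.5 milliamperes

In milliamperes:
  0.00582 amperes = 0.00582 × 10³ milliamperes = 5.82
  24500 microamperes = 24500 × 10⁻³ milliamperes = 24.5
  0.557 amperes = 0.557 × 10³ milliamperes = 557
  4180 microamperes = 4180 × 10⁻³ milliamperes = 4.18
Sum: 5.82 + 24.5 + 557 + 4.18 = 591.5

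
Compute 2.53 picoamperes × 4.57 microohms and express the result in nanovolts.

2.53 × 10^-12 × 4.57 × 10^-6 = 11.5621 × 10^-18 V

0.0000000115621 nanovolts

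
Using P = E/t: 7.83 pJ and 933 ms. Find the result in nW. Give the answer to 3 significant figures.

0.00839 nW

(7.83 × 10⁻¹²) / (933 × 10⁻³) = 0.0083923 × 10⁻⁹ W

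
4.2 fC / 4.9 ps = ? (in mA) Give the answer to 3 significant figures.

(4.2e-15) / (4.9e-12) = 0.85714e-3 A

0.857 mA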